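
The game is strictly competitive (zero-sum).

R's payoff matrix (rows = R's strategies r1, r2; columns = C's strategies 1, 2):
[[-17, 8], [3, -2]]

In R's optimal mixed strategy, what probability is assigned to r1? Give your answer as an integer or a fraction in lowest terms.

1/6

Row minima are -17 and -2, so R's maximin is -2; column maxima are 3 and 8, so C's minimax is 3. These differ, so the equilibrium is in mixed strategies.
Let R play r1 with probability p. C is indifferent when −17p + 3(1−p) = 8p − 2(1−p), giving p = 1/6.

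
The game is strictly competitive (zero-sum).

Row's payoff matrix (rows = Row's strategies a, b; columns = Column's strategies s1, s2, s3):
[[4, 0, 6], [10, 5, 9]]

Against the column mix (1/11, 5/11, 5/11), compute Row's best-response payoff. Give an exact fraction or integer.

a: (4)·(1/11) + (0)·(5/11) + (6)·(5/11) = 34/11.
b: (10)·(1/11) + (5)·(5/11) + (9)·(5/11) = 80/11.
The best pure response is b with expected payoff 80/11.

80/11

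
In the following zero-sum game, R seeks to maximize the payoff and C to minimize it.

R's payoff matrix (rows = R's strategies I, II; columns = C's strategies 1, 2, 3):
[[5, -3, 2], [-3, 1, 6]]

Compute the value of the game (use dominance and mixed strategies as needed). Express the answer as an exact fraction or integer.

-1/3

Column 3 is strictly dominated by 2 for C (it gives R more in every row).
The remaining 2×2 game on (I, II) × (1, 2) has no saddle point. Let R play I with probability p; indifference gives 5p − 3(1−p) = −3p + (1−p), so p = 1/3.
Similarly C's optimal q on 1 is 1/3, and the value is 5·(1/3) + (-3)·(2/3) = -1/3.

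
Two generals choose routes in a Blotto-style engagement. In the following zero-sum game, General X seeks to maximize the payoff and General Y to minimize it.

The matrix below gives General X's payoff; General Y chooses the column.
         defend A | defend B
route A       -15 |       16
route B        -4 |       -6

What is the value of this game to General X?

-14/3

Row minima are -15 and -6, so General X's maximin is -6; column maxima are -4 and 16, so General Y's minimax is -4. These differ, so the equilibrium is in mixed strategies.
Let General X play route A with probability p. General Y is indifferent when −15p − 4(1−p) = 16p − 6(1−p), giving p = 2/33.
Let General Y play defend A with probability q. General X is indifferent when −15q + 16(1−q) = −4q − 6(1−q), giving q = 2/3.
The value is -15·(2/3) + (16)·(1/3) = -14/3.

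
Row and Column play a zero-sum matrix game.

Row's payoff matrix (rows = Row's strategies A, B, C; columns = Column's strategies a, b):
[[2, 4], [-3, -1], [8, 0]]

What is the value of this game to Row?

Row B is strictly dominated by row A, so Row never plays it.
The remaining 2×2 game on (A, C) × (a, b) has no saddle point. Let Row play A with probability p; indifference gives 2p + 8(1−p) = 4p, so p = 4/5.
Similarly Column's optimal q on a is 2/5, and the value is 2·(2/5) + (4)·(3/5) = 16/5.

16/5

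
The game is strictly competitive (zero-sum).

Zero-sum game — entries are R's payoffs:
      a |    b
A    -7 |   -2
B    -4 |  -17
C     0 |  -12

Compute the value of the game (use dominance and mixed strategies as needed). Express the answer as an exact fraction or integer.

-84/17

Row B is strictly dominated by row C, so R never plays it.
The remaining 2×2 game on (A, C) × (a, b) has no saddle point. Let R play A with probability p; indifference gives −7p = −2p − 12(1−p), so p = 12/17.
Similarly C's optimal q on a is 10/17, and the value is -7·(10/17) + (-2)·(7/17) = -84/17.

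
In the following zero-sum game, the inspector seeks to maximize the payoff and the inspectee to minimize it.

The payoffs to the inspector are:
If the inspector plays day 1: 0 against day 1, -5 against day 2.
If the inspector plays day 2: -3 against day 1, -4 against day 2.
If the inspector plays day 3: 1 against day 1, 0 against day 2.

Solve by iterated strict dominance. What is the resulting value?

Column day 1 is strictly dominated by day 2 for the inspectee (-5<0, -4<-3, 0<1); eliminate day 1.
Row day 1 is strictly dominated by row day 2 (-4>-5); eliminate day 1.
Row day 2 is strictly dominated by row day 3 (0>-4); eliminate day 2.
Only (day 3, day 2) remains, with payoff 0.

0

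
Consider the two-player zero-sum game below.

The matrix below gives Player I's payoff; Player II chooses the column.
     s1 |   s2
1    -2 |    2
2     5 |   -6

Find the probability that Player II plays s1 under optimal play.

Row minima are -2 and -6, so Player I's maximin is -2; column maxima are 5 and 2, so Player II's minimax is 2. These differ, so the equilibrium is in mixed strategies.
Let Player II play s1 with probability q. Player I is indifferent when −2q + 2(1−q) = 5q − 6(1−q), giving q = 8/15.

8/15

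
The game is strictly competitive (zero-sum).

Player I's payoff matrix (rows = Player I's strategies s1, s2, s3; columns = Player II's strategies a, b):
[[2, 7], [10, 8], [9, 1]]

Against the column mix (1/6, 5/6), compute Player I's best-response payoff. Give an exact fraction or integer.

25/3

s1: (2)·(1/6) + (7)·(5/6) = 37/6.
s2: (10)·(1/6) + (8)·(5/6) = 25/3.
s3: (9)·(1/6) + (1)·(5/6) = 7/3.
The best pure response is s2 with expected payoff 25/3.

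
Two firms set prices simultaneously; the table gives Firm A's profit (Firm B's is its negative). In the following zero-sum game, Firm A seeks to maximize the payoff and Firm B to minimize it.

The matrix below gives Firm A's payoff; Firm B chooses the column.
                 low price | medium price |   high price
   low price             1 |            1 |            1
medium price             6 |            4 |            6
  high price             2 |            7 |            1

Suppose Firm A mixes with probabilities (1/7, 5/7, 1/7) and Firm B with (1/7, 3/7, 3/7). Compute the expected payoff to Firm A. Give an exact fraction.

Against (1/7, 3/7, 3/7), each row's expected payoff is low price: 1; medium price: 36/7; high price: 26/7.
Taking the (1/7, 5/7, 1/7)-weighted average: (1/7)·(1) + (5/7)·(36/7) + (1/7)·(26/7) = 213/49.

213/49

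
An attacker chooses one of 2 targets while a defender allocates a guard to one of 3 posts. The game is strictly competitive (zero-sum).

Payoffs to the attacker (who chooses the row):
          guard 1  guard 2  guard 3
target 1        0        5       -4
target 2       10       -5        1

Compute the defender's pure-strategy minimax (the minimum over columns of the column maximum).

1

The worst case (largest entry) in each column is guard 1: 10, guard 2: 5, guard 3: 1.
The best (smallest) of these is 1.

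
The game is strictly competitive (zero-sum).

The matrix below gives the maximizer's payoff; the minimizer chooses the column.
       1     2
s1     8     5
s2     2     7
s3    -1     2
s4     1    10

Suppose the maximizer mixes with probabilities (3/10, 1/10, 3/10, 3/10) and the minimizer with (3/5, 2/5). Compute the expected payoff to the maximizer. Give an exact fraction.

97/25

Against (3/5, 2/5), each row's expected payoff is s1: 34/5; s2: 4; s3: 1/5; s4: 23/5.
Taking the (3/10, 1/10, 3/10, 3/10)-weighted average: (3/10)·(34/5) + (1/10)·(4) + (3/10)·(1/5) + (3/10)·(23/5) = 97/25.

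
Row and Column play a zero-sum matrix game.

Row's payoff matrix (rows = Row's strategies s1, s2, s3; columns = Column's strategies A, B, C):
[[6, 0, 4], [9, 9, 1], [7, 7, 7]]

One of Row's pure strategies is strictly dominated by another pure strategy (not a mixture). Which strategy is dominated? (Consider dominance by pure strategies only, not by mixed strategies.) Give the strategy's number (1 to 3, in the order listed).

Compare s1 with s3: 7 > 6, 7 > 0, 7 > 4.
So s3 strictly dominates s1 for Row; s1 is strictly dominated.

1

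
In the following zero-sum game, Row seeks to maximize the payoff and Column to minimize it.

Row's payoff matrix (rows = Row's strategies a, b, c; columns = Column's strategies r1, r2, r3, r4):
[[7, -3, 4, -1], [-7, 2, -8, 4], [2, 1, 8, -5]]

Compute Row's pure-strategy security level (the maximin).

-3

The worst-case payoff for each row is a: -3, b: -8, c: -5.
The best of these is -3.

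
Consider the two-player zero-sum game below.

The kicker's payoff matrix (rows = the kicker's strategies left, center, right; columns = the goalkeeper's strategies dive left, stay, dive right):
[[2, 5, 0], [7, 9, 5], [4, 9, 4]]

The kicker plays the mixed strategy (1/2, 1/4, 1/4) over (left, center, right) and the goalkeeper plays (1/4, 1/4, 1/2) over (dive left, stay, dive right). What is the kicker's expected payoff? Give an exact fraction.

61/16

Against (1/4, 1/4, 1/2), each row's expected payoff is left: 7/4; center: 13/2; right: 21/4.
Taking the (1/2, 1/4, 1/4)-weighted average: (1/2)·(7/4) + (1/4)·(13/2) + (1/4)·(21/4) = 61/16.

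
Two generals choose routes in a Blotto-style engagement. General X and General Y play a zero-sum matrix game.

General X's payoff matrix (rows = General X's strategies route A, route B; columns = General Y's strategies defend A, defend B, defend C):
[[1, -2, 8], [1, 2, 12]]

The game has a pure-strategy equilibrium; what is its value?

1

Row minima: -2, 1 → General X's maximin is 1.
Column maxima: 1, 2, 12 → General Y's minimax is 1.
They coincide at (route B, defend A), so the value is 1.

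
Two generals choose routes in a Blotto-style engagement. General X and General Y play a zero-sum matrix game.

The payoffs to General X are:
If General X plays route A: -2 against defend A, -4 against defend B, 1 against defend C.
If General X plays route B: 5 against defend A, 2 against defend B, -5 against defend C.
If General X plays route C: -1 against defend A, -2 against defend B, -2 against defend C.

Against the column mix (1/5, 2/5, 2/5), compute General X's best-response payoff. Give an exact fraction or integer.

-1/5

route A: (-2)·(1/5) + (-4)·(2/5) + (1)·(2/5) = -8/5.
route B: (5)·(1/5) + (2)·(2/5) + (-5)·(2/5) = -1/5.
route C: (-1)·(1/5) + (-2)·(2/5) + (-2)·(2/5) = -9/5.
The best pure response is route B with expected payoff -1/5.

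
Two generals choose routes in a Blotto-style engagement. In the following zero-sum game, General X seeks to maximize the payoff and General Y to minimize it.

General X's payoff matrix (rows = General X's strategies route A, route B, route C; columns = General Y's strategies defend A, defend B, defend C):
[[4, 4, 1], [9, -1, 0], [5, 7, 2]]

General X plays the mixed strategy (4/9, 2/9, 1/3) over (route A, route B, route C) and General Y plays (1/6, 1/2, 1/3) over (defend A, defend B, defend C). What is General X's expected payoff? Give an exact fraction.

29/9

Against (1/6, 1/2, 1/3), each row's expected payoff is route A: 3; route B: 1; route C: 5.
Taking the (4/9, 2/9, 1/3)-weighted average: (4/9)·(3) + (2/9)·(1) + (1/3)·(5) = 29/9.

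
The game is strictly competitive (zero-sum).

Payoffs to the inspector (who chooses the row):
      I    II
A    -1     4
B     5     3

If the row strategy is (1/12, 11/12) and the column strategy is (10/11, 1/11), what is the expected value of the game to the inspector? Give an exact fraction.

Against (10/11, 1/11), each row's expected payoff is A: -6/11; B: 53/11.
Taking the (1/12, 11/12)-weighted average: (1/12)·(-6/11) + (11/12)·(53/11) = 577/132.

577/132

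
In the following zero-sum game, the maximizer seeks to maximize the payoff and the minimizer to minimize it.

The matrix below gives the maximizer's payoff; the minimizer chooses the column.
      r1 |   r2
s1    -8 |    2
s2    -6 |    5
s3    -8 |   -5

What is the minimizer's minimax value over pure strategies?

-6

The worst case (largest entry) in each column is r1: -6, r2: 5.
The best (smallest) of these is -6.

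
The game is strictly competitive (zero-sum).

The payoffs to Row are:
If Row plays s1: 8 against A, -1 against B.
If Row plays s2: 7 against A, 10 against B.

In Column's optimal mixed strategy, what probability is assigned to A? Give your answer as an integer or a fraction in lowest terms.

11/12

Row minima are -1 and 7, so Row's maximin is 7; column maxima are 8 and 10, so Column's minimax is 8. These differ, so the equilibrium is in mixed strategies.
Let Column play A with probability q. Row is indifferent when 8q − (1−q) = 7q + 10(1−q), giving q = 11/12.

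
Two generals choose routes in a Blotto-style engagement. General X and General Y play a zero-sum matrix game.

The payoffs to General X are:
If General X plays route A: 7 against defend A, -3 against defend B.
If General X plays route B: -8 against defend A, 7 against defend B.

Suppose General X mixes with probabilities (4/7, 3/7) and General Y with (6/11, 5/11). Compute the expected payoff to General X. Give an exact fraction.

Against (6/11, 5/11), each row's expected payoff is route A: 27/11; route B: -13/11.
Taking the (4/7, 3/7)-weighted average: (4/7)·(27/11) + (3/7)·(-13/11) = 69/77.

69/77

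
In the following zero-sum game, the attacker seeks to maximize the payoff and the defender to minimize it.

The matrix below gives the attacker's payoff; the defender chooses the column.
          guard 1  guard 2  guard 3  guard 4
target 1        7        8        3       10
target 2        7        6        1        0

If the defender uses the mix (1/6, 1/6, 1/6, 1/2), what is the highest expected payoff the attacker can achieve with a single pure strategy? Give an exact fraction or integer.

target 1: (7)·(1/6) + (8)·(1/6) + (3)·(1/6) + (10)·(1/2) = 8.
target 2: (7)·(1/6) + (6)·(1/6) + (1)·(1/6) + (0)·(1/2) = 7/3.
The best pure response is target 1 with expected payoff 8.

8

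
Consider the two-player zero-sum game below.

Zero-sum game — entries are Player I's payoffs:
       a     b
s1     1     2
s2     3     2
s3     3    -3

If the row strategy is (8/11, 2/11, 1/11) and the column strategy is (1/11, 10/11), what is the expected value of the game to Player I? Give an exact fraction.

Against (1/11, 10/11), each row's expected payoff is s1: 21/11; s2: 23/11; s3: -27/11.
Taking the (8/11, 2/11, 1/11)-weighted average: (8/11)·(21/11) + (2/11)·(23/11) + (1/11)·(-27/11) = 17/11.

17/11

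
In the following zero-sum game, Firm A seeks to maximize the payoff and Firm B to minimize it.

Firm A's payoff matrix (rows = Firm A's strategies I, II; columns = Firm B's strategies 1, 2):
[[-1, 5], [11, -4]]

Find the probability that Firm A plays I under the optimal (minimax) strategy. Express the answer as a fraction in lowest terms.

Row minima are -1 and -4, so Firm A's maximin is -1; column maxima are 11 and 5, so Firm B's minimax is 5. These differ, so the equilibrium is in mixed strategies.
Let Firm A play I with probability p. Firm B is indifferent when −p + 11(1−p) = 5p − 4(1−p), giving p = 5/7.

5/7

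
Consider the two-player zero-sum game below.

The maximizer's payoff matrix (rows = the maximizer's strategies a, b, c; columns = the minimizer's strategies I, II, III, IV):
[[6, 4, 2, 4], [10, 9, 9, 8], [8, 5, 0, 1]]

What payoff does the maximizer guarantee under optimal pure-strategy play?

Row minima: 2, 8, 0 → the maximizer's maximin is 8.
Column maxima: 10, 9, 9, 8 → the minimizer's minimax is 8.
They coincide at (b, IV), so the value is 8.

8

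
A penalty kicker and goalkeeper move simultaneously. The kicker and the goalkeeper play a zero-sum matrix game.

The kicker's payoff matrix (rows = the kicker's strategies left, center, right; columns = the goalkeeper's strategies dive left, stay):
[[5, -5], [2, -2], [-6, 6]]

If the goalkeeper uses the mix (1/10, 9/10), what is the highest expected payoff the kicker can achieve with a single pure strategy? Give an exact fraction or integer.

left: (5)·(1/10) + (-5)·(9/10) = -4.
center: (2)·(1/10) + (-2)·(9/10) = -8/5.
right: (-6)·(1/10) + (6)·(9/10) = 24/5.
The best pure response is right with expected payoff 24/5.

24/5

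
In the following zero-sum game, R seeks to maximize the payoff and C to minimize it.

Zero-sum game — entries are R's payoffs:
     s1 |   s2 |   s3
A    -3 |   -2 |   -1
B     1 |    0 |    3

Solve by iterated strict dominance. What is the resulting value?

Column s3 is strictly dominated by s1 for C (-3<-1, 1<3); eliminate s3.
Row A is strictly dominated by row B (1>-3, 0>-2); eliminate A.
Column s1 is strictly dominated by s2 for C (0<1); eliminate s1.
Only (B, s2) remains, with payoff 0.

0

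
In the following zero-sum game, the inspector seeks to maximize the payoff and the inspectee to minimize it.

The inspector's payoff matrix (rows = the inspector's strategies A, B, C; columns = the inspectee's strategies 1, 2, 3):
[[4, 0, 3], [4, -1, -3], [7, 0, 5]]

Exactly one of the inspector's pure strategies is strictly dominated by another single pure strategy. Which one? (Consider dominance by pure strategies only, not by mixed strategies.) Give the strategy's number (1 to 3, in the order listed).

2

Compare B with C: 7 > 4, 0 > -1, 5 > -3.
So C strictly dominates B for the inspector; B is strictly dominated.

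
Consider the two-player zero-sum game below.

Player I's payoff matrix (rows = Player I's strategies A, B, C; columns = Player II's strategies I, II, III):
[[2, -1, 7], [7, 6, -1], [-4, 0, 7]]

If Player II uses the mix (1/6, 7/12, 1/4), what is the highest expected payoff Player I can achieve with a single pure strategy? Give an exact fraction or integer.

A: (2)·(1/6) + (-1)·(7/12) + (7)·(1/4) = 3/2.
B: (7)·(1/6) + (6)·(7/12) + (-1)·(1/4) = 53/12.
C: (-4)·(1/6) + (0)·(7/12) + (7)·(1/4) = 13/12.
The best pure response is B with expected payoff 53/12.

53/12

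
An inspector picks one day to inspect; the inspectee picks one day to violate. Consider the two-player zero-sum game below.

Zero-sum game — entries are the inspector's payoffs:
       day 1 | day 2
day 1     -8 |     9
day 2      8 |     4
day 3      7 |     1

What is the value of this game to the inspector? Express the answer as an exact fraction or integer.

104/21

Row day 3 is strictly dominated by row day 2, so the inspector never plays it.
The remaining 2×2 game on (day 1, day 2) × (day 1, day 2) has no saddle point. Let the inspector play day 1 with probability p; indifference gives −8p + 8(1−p) = 9p + 4(1−p), so p = 4/21.
Similarly the inspectee's optimal q on day 1 is 5/21, and the value is -8·(5/21) + (9)·(16/21) = 104/21.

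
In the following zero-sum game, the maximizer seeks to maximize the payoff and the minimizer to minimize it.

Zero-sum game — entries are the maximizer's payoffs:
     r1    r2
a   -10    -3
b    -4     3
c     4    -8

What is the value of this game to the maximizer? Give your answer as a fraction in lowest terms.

Row a is strictly dominated by row b, so the maximizer never plays it.
The remaining 2×2 game on (b, c) × (r1, r2) has no saddle point. Let the maximizer play b with probability p; indifference gives −4p + 4(1−p) = 3p − 8(1−p), so p = 12/19.
Similarly the minimizer's optimal q on r1 is 11/19, and the value is -4·(11/19) + (3)·(8/19) = -20/19.

-20/19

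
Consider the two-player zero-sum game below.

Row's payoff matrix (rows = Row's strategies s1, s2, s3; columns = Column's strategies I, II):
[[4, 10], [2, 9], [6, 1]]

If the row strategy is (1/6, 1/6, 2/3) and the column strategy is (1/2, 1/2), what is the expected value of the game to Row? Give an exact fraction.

Against (1/2, 1/2), each row's expected payoff is s1: 7; s2: 11/2; s3: 7/2.
Taking the (1/6, 1/6, 2/3)-weighted average: (1/6)·(7) + (1/6)·(11/2) + (2/3)·(7/2) = 53/12.

53/12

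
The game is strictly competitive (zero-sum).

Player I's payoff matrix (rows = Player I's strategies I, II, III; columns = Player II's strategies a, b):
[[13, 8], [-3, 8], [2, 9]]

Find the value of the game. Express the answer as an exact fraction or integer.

101/12

Row II is strictly dominated by row III, so Player I never plays it.
The remaining 2×2 game on (I, III) × (a, b) has no saddle point. Let Player I play I with probability p; indifference gives 13p + 2(1−p) = 8p + 9(1−p), so p = 7/12.
Similarly Player II's optimal q on a is 1/12, and the value is 13·(1/12) + (8)·(11/12) = 101/12.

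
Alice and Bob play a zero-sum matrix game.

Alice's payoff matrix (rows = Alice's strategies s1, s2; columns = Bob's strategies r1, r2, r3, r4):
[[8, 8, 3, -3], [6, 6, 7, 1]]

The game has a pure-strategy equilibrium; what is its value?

Row minima: -3, 1 → Alice's maximin is 1.
Column maxima: 8, 8, 7, 1 → Bob's minimax is 1.
They coincide at (s2, r4), so the value is 1.

1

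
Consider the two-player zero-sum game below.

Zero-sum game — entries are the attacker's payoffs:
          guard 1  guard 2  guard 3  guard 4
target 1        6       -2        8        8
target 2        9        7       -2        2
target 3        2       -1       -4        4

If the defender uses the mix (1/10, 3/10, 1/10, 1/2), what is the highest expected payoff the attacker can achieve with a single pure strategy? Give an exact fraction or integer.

24/5

target 1: (6)·(1/10) + (-2)·(3/10) + (8)·(1/10) + (8)·(1/2) = 24/5.
target 2: (9)·(1/10) + (7)·(3/10) + (-2)·(1/10) + (2)·(1/2) = 19/5.
target 3: (2)·(1/10) + (-1)·(3/10) + (-4)·(1/10) + (4)·(1/2) = 3/2.
The best pure response is target 1 with expected payoff 24/5.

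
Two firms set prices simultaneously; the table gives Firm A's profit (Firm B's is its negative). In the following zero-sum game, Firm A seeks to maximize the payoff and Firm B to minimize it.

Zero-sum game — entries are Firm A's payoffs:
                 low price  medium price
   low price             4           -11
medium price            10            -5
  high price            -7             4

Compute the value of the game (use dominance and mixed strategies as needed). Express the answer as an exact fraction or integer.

Row low price is strictly dominated by row medium price, so Firm A never plays it.
The remaining 2×2 game on (medium price, high price) × (low price, medium price) has no saddle point. Let Firm A play medium price with probability p; indifference gives 10p − 7(1−p) = −5p + 4(1−p), so p = 11/26.
Similarly Firm B's optimal q on low price is 9/26, and the value is 10·(9/26) + (-5)·(17/26) = 5/26.

5/26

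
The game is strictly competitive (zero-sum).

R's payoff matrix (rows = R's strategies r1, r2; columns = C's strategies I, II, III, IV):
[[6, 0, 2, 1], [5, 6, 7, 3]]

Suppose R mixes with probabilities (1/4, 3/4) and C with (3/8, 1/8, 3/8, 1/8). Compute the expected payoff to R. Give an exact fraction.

5

Against (3/8, 1/8, 3/8, 1/8), each row's expected payoff is r1: 25/8; r2: 45/8.
Taking the (1/4, 3/4)-weighted average: (1/4)·(25/8) + (3/4)·(45/8) = 5.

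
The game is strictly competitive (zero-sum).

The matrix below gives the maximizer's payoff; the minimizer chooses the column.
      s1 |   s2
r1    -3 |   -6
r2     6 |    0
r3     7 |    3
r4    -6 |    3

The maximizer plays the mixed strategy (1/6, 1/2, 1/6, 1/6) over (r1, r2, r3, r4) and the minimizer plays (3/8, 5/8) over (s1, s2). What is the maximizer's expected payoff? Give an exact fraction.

Against (3/8, 5/8), each row's expected payoff is r1: -39/8; r2: 9/4; r3: 9/2; r4: -3/8.
Taking the (1/6, 1/2, 1/6, 1/6)-weighted average: (1/6)·(-39/8) + (1/2)·(9/4) + (1/6)·(9/2) + (1/6)·(-3/8) = 1.

1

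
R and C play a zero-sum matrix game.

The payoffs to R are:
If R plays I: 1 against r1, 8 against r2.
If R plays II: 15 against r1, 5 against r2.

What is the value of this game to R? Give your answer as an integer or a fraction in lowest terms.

Row minima are 1 and 5, so R's maximin is 5; column maxima are 15 and 8, so C's minimax is 8. These differ, so the equilibrium is in mixed strategies.
Let R play I with probability p. C is indifferent when p + 15(1−p) = 8p + 5(1−p), giving p = 10/17.
Let C play r1 with probability q. R is indifferent when q + 8(1−q) = 15q + 5(1−q), giving q = 3/17.
The value is 1·(3/17) + (8)·(14/17) = 115/17.

115/17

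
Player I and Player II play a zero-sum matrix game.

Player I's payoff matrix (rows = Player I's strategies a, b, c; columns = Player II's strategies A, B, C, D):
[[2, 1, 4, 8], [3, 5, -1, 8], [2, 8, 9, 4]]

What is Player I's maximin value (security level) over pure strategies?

The worst-case payoff for each row is a: 1, b: -1, c: 2.
The best of these is 2.

2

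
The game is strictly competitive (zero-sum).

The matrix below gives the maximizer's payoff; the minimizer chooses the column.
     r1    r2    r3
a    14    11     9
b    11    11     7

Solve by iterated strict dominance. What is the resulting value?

9

Column r2 is strictly dominated by r3 for the minimizer (9<11, 7<11); eliminate r2.
Row b is strictly dominated by row a (14>11, 9>7); eliminate b.
Column r1 is strictly dominated by r3 for the minimizer (9<14); eliminate r1.
Only (a, r3) remains, with payoff 9.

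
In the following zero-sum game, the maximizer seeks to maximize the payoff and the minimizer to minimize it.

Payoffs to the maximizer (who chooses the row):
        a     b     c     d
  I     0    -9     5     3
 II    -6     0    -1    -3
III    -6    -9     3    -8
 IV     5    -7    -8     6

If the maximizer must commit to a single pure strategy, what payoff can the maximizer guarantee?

-6

The worst-case payoff for each row is I: -9, II: -6, III: -9, IV: -8.
The best of these is -6.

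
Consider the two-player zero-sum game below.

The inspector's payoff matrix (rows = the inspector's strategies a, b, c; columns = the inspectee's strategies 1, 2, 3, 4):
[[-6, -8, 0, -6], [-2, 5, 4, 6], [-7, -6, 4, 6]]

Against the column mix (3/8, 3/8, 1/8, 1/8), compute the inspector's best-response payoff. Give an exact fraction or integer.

a: (-6)·(3/8) + (-8)·(3/8) + (0)·(1/8) + (-6)·(1/8) = -6.
b: (-2)·(3/8) + (5)·(3/8) + (4)·(1/8) + (6)·(1/8) = 19/8.
c: (-7)·(3/8) + (-6)·(3/8) + (4)·(1/8) + (6)·(1/8) = -29/8.
The best pure response is b with expected payoff 19/8.

19/8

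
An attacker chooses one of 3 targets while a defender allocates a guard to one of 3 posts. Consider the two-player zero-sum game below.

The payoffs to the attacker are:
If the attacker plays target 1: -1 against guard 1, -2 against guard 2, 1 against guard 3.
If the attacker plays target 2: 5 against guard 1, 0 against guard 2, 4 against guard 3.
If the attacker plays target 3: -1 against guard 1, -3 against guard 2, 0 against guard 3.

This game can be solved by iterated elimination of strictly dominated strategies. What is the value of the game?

Column guard 1 is strictly dominated by guard 2 for the defender (-2<-1, 0<5, -3<-1); eliminate guard 1.
Column guard 3 is strictly dominated by guard 2 for the defender (-2<1, 0<4, -3<0); eliminate guard 3.
Row target 3 is strictly dominated by row target 1 (-2>-3); eliminate target 3.
Row target 1 is strictly dominated by row target 2 (0>-2); eliminate target 1.
Only (target 2, guard 2) remains, with payoff 0.

0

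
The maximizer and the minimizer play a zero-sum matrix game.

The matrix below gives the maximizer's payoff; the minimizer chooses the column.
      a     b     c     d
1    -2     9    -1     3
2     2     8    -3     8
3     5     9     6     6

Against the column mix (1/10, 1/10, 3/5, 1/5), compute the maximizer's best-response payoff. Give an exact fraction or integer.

1: (-2)·(1/10) + (9)·(1/10) + (-1)·(3/5) + (3)·(1/5) = 7/10.
2: (2)·(1/10) + (8)·(1/10) + (-3)·(3/5) + (8)·(1/5) = 4/5.
3: (5)·(1/10) + (9)·(1/10) + (6)·(3/5) + (6)·(1/5) = 31/5.
The best pure response is 3 with expected payoff 31/5.

31/5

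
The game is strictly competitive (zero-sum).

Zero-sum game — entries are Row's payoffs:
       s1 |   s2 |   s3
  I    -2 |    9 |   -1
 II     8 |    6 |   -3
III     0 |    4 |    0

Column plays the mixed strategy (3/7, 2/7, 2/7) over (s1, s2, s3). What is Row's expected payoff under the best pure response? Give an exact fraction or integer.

30/7

I: (-2)·(3/7) + (9)·(2/7) + (-1)·(2/7) = 10/7.
II: (8)·(3/7) + (6)·(2/7) + (-3)·(2/7) = 30/7.
III: (0)·(3/7) + (4)·(2/7) + (0)·(2/7) = 8/7.
The best pure response is II with expected payoff 30/7.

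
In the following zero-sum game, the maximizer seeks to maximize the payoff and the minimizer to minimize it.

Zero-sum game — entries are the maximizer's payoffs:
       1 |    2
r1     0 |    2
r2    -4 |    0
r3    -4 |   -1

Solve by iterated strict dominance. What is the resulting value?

Row r2 is strictly dominated by row r1 (0>-4, 2>0); eliminate r2.
Column 2 is strictly dominated by 1 for the minimizer (0<2, -4<-1); eliminate 2.
Row r3 is strictly dominated by row r1 (0>-4); eliminate r3.
Only (r1, 1) remains, with payoff 0.

0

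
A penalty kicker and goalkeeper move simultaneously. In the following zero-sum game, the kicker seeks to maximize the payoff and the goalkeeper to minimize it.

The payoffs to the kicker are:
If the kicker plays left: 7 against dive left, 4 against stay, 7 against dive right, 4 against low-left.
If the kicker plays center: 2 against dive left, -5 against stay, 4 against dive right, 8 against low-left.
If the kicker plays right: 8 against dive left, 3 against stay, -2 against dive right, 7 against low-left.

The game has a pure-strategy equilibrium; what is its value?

4

Row minima: 4, -5, -2 → the kicker's maximin is 4.
Column maxima: 8, 4, 7, 8 → the goalkeeper's minimax is 4.
They coincide at (left, stay), so the value is 4.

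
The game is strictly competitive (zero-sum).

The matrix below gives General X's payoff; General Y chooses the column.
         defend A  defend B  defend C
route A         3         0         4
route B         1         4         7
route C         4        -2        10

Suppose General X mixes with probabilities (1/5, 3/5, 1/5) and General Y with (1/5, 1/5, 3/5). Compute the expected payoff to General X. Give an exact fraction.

Against (1/5, 1/5, 3/5), each row's expected payoff is route A: 3; route B: 26/5; route C: 32/5.
Taking the (1/5, 3/5, 1/5)-weighted average: (1/5)·(3) + (3/5)·(26/5) + (1/5)·(32/5) = 5.

5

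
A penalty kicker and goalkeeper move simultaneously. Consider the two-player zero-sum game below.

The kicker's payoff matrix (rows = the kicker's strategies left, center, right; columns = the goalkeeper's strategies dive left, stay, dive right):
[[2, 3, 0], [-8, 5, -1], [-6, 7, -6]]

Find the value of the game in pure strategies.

Row minima: 0, -8, -6 → the kicker's maximin is 0.
Column maxima: 2, 7, 0 → the goalkeeper's minimax is 0.
They coincide at (left, dive right), so the value is 0.

0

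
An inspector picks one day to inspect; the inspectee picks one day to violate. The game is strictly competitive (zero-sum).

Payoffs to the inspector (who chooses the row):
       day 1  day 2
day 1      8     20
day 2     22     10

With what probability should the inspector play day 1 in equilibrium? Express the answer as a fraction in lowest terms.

1/2

Row minima are 8 and 10, so the inspector's maximin is 10; column maxima are 22 and 20, so the inspectee's minimax is 20. These differ, so the equilibrium is in mixed strategies.
Let the inspector play day 1 with probability p. The inspectee is indifferent when 8p + 22(1−p) = 20p + 10(1−p), giving p = 1/2.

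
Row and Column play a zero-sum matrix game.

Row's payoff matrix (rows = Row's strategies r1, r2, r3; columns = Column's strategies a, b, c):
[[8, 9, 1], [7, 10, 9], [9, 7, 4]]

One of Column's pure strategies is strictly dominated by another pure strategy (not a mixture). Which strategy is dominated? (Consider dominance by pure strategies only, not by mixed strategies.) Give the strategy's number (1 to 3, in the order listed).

2

Column prefers columns that give Row less. Compare b with c: 1 < 9, 9 < 10, 4 < 7.
So c strictly dominates b for Column; b is strictly dominated.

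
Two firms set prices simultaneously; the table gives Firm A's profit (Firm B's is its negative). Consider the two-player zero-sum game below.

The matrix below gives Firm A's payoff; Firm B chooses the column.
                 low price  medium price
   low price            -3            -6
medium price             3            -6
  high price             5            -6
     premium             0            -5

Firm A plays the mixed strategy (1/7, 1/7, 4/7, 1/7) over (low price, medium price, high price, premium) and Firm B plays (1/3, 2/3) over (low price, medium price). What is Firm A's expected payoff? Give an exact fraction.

Against (1/3, 2/3), each row's expected payoff is low price: -5; medium price: -3; high price: -7/3; premium: -10/3.
Taking the (1/7, 1/7, 4/7, 1/7)-weighted average: (1/7)·(-5) + (1/7)·(-3) + (4/7)·(-7/3) + (1/7)·(-10/3) = -62/21.

-62/21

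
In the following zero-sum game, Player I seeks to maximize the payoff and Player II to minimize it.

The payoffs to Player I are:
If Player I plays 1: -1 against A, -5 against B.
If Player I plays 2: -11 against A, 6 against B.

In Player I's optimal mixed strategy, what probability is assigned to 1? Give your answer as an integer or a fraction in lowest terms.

Row minima are -5 and -11, so Player I's maximin is -5; column maxima are -1 and 6, so Player II's minimax is -1. These differ, so the equilibrium is in mixed strategies.
Let Player I play 1 with probability p. Player II is indifferent when −p − 11(1−p) = −5p + 6(1−p), giving p = 17/21.

17/21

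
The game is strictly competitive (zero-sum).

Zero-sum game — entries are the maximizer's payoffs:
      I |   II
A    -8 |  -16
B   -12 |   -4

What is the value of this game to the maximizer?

Row minima are -16 and -12, so the maximizer's maximin is -12; column maxima are -8 and -4, so the minimizer's minimax is -8. These differ, so the equilibrium is in mixed strategies.
Let the maximizer play A with probability p. The minimizer is indifferent when −8p − 12(1−p) = −16p − 4(1−p), giving p = 1/2.
Let the minimizer play I with probability q. The maximizer is indifferent when −8q − 16(1−q) = −12q − 4(1−q), giving q = 3/4.
The value is -8·(3/4) + (-16)·(1/4) = -10.

-10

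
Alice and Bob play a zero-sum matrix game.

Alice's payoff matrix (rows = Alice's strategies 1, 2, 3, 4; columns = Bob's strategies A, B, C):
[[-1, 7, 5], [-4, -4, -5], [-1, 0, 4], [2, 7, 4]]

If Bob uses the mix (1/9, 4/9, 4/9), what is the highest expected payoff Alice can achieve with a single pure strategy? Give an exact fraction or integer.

47/9

1: (-1)·(1/9) + (7)·(4/9) + (5)·(4/9) = 47/9.
2: (-4)·(1/9) + (-4)·(4/9) + (-5)·(4/9) = -40/9.
3: (-1)·(1/9) + (0)·(4/9) + (4)·(4/9) = 5/3.
4: (2)·(1/9) + (7)·(4/9) + (4)·(4/9) = 46/9.
The best pure response is 1 with expected payoff 47/9.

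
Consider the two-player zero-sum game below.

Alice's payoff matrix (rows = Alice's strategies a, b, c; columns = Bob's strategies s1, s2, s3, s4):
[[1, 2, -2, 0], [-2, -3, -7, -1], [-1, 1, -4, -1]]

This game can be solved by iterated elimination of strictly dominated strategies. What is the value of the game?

-2

Row c is strictly dominated by row a (1>-1, 2>1, -2>-4, 0>-1); eliminate c.
Row b is strictly dominated by row a (1>-2, 2>-3, -2>-7, 0>-1); eliminate b.
Column s1 is strictly dominated by s3 for Bob (-2<1); eliminate s1.
Column s2 is strictly dominated by s3 for Bob (-2<2); eliminate s2.
Column s4 is strictly dominated by s3 for Bob (-2<0); eliminate s4.
Only (a, s3) remains, with payoff -2.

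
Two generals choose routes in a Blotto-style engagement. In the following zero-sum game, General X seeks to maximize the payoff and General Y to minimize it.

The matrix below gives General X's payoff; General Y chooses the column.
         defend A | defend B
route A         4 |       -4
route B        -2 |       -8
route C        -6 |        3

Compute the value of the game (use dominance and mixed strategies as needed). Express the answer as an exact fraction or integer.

-12/17

Row route B is strictly dominated by row route A, so General X never plays it.
The remaining 2×2 game on (route A, route C) × (defend A, defend B) has no saddle point. Let General X play route A with probability p; indifference gives 4p − 6(1−p) = −4p + 3(1−p), so p = 9/17.
Similarly General Y's optimal q on defend A is 7/17, and the value is 4·(7/17) + (-4)·(10/17) = -12/17.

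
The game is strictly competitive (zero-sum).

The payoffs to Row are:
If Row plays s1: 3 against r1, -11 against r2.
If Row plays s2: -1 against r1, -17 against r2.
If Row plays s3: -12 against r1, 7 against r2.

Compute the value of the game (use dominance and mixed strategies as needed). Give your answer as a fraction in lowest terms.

Row s2 is strictly dominated by row s1, so Row never plays it.
The remaining 2×2 game on (s1, s3) × (r1, r2) has no saddle point. Let Row play s1 with probability p; indifference gives 3p − 12(1−p) = −11p + 7(1−p), so p = 19/33.
Similarly Column's optimal q on r1 is 6/11, and the value is 3·(6/11) + (-11)·(5/11) = -37/11.

-37/11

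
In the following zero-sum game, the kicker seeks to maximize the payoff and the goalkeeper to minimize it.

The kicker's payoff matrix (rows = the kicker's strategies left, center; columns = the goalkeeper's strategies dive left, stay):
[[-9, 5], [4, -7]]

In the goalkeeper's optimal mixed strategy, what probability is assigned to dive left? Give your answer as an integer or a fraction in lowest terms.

Row minima are -9 and -7, so the kicker's maximin is -7; column maxima are 4 and 5, so the goalkeeper's minimax is 4. These differ, so the equilibrium is in mixed strategies.
Let the goalkeeper play dive left with probability q. The kicker is indifferent when −9q + 5(1−q) = 4q − 7(1−q), giving q = 12/25.

12/25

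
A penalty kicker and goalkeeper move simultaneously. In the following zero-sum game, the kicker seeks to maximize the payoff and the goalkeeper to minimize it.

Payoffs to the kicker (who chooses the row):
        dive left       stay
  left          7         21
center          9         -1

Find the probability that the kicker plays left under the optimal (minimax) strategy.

Row minima are 7 and -1, so the kicker's maximin is 7; column maxima are 9 and 21, so the goalkeeper's minimax is 9. These differ, so the equilibrium is in mixed strategies.
Let the kicker play left with probability p. The goalkeeper is indifferent when 7p + 9(1−p) = 21p − (1−p), giving p = 5/12.

5/12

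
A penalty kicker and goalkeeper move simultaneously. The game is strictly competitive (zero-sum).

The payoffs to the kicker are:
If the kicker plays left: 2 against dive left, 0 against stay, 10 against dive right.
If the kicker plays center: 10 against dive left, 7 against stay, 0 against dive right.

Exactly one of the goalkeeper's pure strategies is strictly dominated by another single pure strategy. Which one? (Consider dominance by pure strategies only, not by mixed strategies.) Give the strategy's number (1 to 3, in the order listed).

1

The goalkeeper prefers columns that give the kicker less. Compare dive left with stay: 0 < 2, 7 < 10.
So stay strictly dominates dive left for the goalkeeper; dive left is strictly dominated.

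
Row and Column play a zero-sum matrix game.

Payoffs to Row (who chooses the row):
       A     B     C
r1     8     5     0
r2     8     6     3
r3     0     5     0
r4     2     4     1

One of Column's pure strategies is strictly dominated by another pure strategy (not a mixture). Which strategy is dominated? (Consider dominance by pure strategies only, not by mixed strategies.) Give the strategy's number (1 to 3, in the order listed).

2

Column prefers columns that give Row less. Compare B with C: 0 < 5, 3 < 6, 0 < 5, 1 < 4.
So C strictly dominates B for Column; B is strictly dominated.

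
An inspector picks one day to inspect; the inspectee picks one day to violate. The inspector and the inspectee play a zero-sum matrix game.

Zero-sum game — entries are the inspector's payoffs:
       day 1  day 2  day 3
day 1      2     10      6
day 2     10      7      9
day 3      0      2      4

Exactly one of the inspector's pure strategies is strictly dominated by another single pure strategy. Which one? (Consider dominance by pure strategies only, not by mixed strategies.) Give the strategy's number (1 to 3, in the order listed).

3

Compare day 3 with day 1: 2 > 0, 10 > 2, 6 > 4.
So day 1 strictly dominates day 3 for the inspector; day 3 is strictly dominated.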